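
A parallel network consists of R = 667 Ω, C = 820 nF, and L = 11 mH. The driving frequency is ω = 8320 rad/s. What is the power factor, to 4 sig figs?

0.3431

X_L = ωL = 91.52 Ω
X_C = 1/(ωC) = 146.6 Ω
Parallel: admittances add. Y = 1/R + 1/(jωL) + jωC
Y = (0.001499 − j0.004104) S
|Y| = 0.004369 S → |Z| = 1/|Y| = 228.9 Ω, ∠Z = −∠Y = 69.93°
cos φ = cos(69.93°) = 0.3431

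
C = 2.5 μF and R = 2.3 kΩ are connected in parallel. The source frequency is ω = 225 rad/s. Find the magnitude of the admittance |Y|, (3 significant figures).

X_C = 1/(ωC) = 1780 Ω
Parallel: admittances add. Y = 1/R + jωC
Y = (0.000435 + j0.000563) S
|Y| = 0.000711 S → |Z| = 1/|Y| = 1410 Ω, ∠Z = −∠Y = -52.3°

711 μS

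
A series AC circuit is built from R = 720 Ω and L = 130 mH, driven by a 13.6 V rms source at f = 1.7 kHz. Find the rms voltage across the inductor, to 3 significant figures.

12.1 V

ω = 2πf = 10680 rad/s
X_L = ωL = 1390 Ω
Z = 720 + j1390 Ω
|Z| = √(720² + 1390²) = 1560 Ω
I = V/|Z| = 8.69 mA
V_L = I·|Z_L| = 0.00869 × 1390 = 12.1 V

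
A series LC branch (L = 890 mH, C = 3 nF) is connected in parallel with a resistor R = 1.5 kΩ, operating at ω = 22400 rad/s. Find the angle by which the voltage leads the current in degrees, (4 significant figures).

X_L = ωL = 19940 Ω
X_C = 1/(ωC) = 14880 Ω
Branch 1: Z₁ = R = 1500 Ω
Branch 2 (series LC): Z₂ = j(X_L − X_C) = j5055 Ω
Parallel: Z = Z₁Z₂/(Z₁+Z₂), |Z| = 1438 Ω, ∠Z = 16.53°

16.53°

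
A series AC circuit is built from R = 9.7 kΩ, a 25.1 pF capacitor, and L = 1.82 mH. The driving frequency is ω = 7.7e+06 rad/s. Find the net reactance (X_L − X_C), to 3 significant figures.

8840 Ω

X_L = ωL = 14000 Ω
X_C = 1/(ωC) = 5170 Ω
X = 14000 − 5170 = 8840 Ω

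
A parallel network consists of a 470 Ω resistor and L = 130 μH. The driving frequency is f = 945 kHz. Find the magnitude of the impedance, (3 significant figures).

401 Ω

ω = 2πf = 5.938e+06 rad/s
X_L = ωL = 772 Ω
Parallel: admittances add. Y = 1/R + 1/(jωL)
Y = (0.00213 − j0.00130) S
|Y| = 0.00249 S → |Z| = 1/|Y| = 401 Ω, ∠Z = −∠Y = 31.3°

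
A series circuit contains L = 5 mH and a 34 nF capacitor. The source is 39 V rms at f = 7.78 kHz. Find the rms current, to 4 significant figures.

ω = 2πf = 48880 rad/s
X_L = ωL = 244.4 Ω
X_C = 1/(ωC) = 601.7 Ω
Net reactance X = X_L − X_C = -357.3 Ω
Z = − j357.3 Ω
|Z| = √(0² + 357.3²) = 357.3 Ω
I = V/|Z| = 39/357.3 = 109.2 mA

109.2 mA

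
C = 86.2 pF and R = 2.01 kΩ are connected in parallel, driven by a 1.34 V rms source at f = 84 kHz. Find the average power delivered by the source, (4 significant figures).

ω = 2πf = 527800 rad/s
X_C = 1/(ωC) = 21980 Ω
Parallel: admittances add. Y = 1/R + jωC
Y = (0.0004975 + j4.55e-05) S
|Y| = 0.0004996 S → |Z| = 1/|Y| = 2002 Ω, ∠Z = −∠Y = -5.225°
I = V/|Z| = 669.4 μA
P = VI cos φ = 1.34 × 0.0006694 × cos(-5.225°) = 893.3 μW

893.3 μW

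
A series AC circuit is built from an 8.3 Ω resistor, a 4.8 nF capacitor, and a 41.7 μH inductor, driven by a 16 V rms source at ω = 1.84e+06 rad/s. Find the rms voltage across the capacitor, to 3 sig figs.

48.4 V

X_L = ωL = 76.7 Ω
X_C = 1/(ωC) = 113 Ω
Net reactance X = X_L − X_C = -36.5 Ω
Z = 8.30 − j36.5 Ω
|Z| = √(8.30² + 36.5²) = 37.4 Ω
I = V/|Z| = 427 mA
V_C = I·|Z_C| = 0.427 × 113 = 48.4 V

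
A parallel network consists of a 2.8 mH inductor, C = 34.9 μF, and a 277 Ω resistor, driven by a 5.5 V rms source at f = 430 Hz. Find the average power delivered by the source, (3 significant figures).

109 mW

ω = 2πf = 2702 rad/s
X_L = ωL = 7.56 Ω
X_C = 1/(ωC) = 10.6 Ω
Parallel: admittances add. Y = 1/R + 1/(jωL) + jωC
Y = (0.00361 − j0.0379) S
|Y| = 0.0381 S → |Z| = 1/|Y| = 26.3 Ω, ∠Z = −∠Y = 84.6°
I = V/|Z| = 209 mA
P = VI cos φ = 5.5 × 0.209 × cos(84.6°) = 109 mW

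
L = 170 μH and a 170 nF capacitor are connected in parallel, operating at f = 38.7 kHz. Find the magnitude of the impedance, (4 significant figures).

58.32 Ω

ω = 2πf = 243200 rad/s
X_L = ωL = 41.34 Ω
X_C = 1/(ωC) = 24.19 Ω
Parallel: admittances add. Y = 1/(jωL) + jωC
Y = (0 + j0.01715) S
|Y| = 0.01715 S → |Z| = 1/|Y| = 58.32 Ω, ∠Z = −∠Y = -90.00°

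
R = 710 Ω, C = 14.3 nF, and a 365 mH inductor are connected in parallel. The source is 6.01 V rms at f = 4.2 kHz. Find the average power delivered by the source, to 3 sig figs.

50.9 mW

ω = 2πf = 26390 rad/s
X_L = ωL = 9630 Ω
X_C = 1/(ωC) = 2650 Ω
Parallel: admittances add. Y = 1/R + 1/(jωL) + jωC
Y = (0.00141 + j0.000274) S
|Y| = 0.00143 S → |Z| = 1/|Y| = 697 Ω, ∠Z = −∠Y = -11.0°
I = V/|Z| = 8.62 mA
P = VI cos φ = 6.01 × 0.00862 × cos(-11.0°) = 50.9 mW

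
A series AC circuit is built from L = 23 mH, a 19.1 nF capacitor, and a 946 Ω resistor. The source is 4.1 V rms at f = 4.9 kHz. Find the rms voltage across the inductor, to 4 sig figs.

ω = 2πf = 30790 rad/s
X_L = ωL = 708.1 Ω
X_C = 1/(ωC) = 1701 Ω
Net reactance X = X_L − X_C = -992.4 Ω
Z = 946.0 − j992.4 Ω
|Z| = √(946.0² + 992.4²) = 1371 Ω
I = V/|Z| = 2.990 mA
V_L = I·|Z_L| = 0.002990 × 708.1 = 2.118 V

2.118 V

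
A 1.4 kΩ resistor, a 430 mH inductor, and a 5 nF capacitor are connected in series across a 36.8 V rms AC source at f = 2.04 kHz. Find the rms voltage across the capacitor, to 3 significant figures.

56.4 V

ω = 2πf = 12820 rad/s
X_L = ωL = 5510 Ω
X_C = 1/(ωC) = 15600 Ω
Net reactance X = X_L − X_C = -10100 Ω
Z = 1400 − j10100 Ω
|Z| = √(1400² + 10100²) = 10200 Ω
I = V/|Z| = 3.61 mA
V_C = I·|Z_C| = 0.00361 × 15600 = 56.4 V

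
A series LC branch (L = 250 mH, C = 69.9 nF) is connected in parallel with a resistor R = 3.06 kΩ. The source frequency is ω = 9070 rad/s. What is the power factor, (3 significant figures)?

0.220

X_L = ωL = 2270 Ω
X_C = 1/(ωC) = 1580 Ω
Branch 1: Z₁ = R = 3060 Ω
Branch 2 (series LC): Z₂ = j(X_L − X_C) = j690 Ω
Parallel: Z = Z₁Z₂/(Z₁+Z₂), |Z| = 673 Ω, ∠Z = 77.3°
cos φ = cos(77.3°) = 0.220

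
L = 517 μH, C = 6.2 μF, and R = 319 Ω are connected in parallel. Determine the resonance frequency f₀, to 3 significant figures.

2.81 kHz

ω₀ = 1/√(LC) = 1/√(0.000517 × 6.2e-06) = 17660 rad/s
f₀ = ω₀/(2π) = 2.81 kHz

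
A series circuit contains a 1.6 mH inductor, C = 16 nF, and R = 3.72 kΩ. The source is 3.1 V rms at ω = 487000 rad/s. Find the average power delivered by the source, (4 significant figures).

X_L = ωL = 779.2 Ω
X_C = 1/(ωC) = 128.3 Ω
Net reactance X = X_L − X_C = 650.9 Ω
Z = 3720 + j650.9 Ω
|Z| = √(3720² + 650.9²) = 3777 Ω
∠Z = arctan(650.9/3720) = 9.924°
I = V/|Z| = 820.9 μA
P = VI cos φ = 3.1 × 0.0008209 × cos(9.924°) = 2.507 mW

2.507 mW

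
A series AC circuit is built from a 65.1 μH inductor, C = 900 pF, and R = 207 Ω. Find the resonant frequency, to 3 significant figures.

658 kHz

ω₀ = 1/√(LC) = 1/√(6.51e-05 × 9e-10) = 4.131e+06 rad/s
f₀ = ω₀/(2π) = 658 kHz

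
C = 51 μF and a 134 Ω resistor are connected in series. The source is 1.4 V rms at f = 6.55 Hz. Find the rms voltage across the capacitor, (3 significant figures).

ω = 2πf = 41.15 rad/s
X_C = 1/(ωC) = 476 Ω
Z = 134 − j476 Ω
|Z| = √(134² + 476²) = 495 Ω
I = V/|Z| = 2.83 mA
V_C = I·|Z_C| = 0.00283 × 476 = 1.35 V

1.35 V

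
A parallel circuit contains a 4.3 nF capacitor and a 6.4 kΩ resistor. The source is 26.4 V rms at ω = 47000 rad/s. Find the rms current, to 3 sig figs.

X_C = 1/(ωC) = 4950 Ω
Parallel: admittances add. Y = 1/R + jωC
Y = (0.000156 + j0.000202) S
|Y| = 0.000255 S → |Z| = 1/|Y| = 3910 Ω, ∠Z = −∠Y = -52.3°
I = V/|Z| = 26.4/3910 = 6.74 mA

6.74 mA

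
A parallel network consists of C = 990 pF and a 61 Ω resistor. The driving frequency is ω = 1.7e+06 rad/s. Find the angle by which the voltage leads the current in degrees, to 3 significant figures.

X_C = 1/(ωC) = 594 Ω
Parallel: admittances add. Y = 1/R + jωC
Y = (0.0164 + j0.00168) S
|Y| = 0.0165 S → |Z| = 1/|Y| = 60.7 Ω, ∠Z = −∠Y = -5.86°

-5.86°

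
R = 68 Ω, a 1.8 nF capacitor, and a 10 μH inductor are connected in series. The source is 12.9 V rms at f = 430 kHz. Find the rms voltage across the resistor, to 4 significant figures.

4.590 V

ω = 2πf = 2.702e+06 rad/s
X_L = ωL = 27.02 Ω
X_C = 1/(ωC) = 205.6 Ω
Net reactance X = X_L − X_C = -178.6 Ω
Z = 68.00 − j178.6 Ω
|Z| = √(68.00² + 178.6²) = 191.1 Ω
I = V/|Z| = 67.50 mA
V_R = I·|Z_R| = 0.06750 × 68.00 = 4.590 V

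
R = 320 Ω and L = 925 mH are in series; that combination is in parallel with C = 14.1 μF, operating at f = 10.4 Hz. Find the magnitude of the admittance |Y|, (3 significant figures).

ω = 2πf = 65.35 rad/s
X_L = ωL = 60.4 Ω
X_C = 1/(ωC) = 1090 Ω
Branch 1 (R+jX_L): Z₁ = 320 + j60.4 Ω, |Z₁| = 326 Ω
Branch 2 (−jX_C): Z₂ = −j1090 Ω
Parallel: Z = Z₁Z₂/(Z₁+Z₂), |Z| = 329 Ω, ∠Z = -6.64°
|Y| = 1/|Z| = 3.04 mS

3.04 mS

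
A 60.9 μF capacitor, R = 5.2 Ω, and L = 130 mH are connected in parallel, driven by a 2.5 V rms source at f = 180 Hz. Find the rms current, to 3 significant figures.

505 mA

ω = 2πf = 1131 rad/s
X_L = ωL = 147 Ω
X_C = 1/(ωC) = 14.5 Ω
Parallel: admittances add. Y = 1/R + 1/(jωL) + jωC
Y = (0.192 + j0.0621) S
|Y| = 0.202 S → |Z| = 1/|Y| = 4.95 Ω, ∠Z = −∠Y = -17.9°
I = V/|Z| = 2.5/4.95 = 505 mA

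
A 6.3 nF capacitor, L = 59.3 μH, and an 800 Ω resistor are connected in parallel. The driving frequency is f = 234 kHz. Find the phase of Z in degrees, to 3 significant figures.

ω = 2πf = 1.47e+06 rad/s
X_L = ωL = 87.2 Ω
X_C = 1/(ωC) = 108 Ω
Parallel: admittances add. Y = 1/R + 1/(jωL) + jωC
Y = (0.00125 − j0.00221) S
|Y| = 0.00254 S → |Z| = 1/|Y| = 394 Ω, ∠Z = −∠Y = 60.5°

60.5°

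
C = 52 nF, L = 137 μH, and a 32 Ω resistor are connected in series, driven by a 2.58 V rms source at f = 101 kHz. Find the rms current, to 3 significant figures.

ω = 2πf = 634600 rad/s
X_L = ωL = 86.9 Ω
X_C = 1/(ωC) = 30.3 Ω
Net reactance X = X_L − X_C = 56.6 Ω
Z = 32.0 + j56.6 Ω
|Z| = √(32.0² + 56.6²) = 65.1 Ω
I = V/|Z| = 2.58/65.1 = 39.7 mA

39.7 mA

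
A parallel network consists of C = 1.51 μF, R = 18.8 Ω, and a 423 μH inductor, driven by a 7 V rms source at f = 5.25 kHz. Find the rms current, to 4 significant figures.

ω = 2πf = 32990 rad/s
X_L = ωL = 13.95 Ω
X_C = 1/(ωC) = 20.08 Ω
Parallel: admittances add. Y = 1/R + 1/(jωL) + jωC
Y = (0.05319 − j0.02186) S
|Y| = 0.05751 S → |Z| = 1/|Y| = 17.39 Ω, ∠Z = −∠Y = 22.34°
I = V/|Z| = 7/17.39 = 402.6 mA

402.6 mA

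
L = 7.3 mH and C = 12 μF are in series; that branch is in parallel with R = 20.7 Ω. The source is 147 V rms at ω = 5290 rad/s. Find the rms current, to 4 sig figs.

9.579 A

X_L = ωL = 38.62 Ω
X_C = 1/(ωC) = 15.75 Ω
Branch 1: Z₁ = R = 20.70 Ω
Branch 2 (series LC): Z₂ = j(X_L − X_C) = j22.86 Ω
Parallel: Z = Z₁Z₂/(Z₁+Z₂), |Z| = 15.35 Ω, ∠Z = 42.16°
I = V/|Z| = 147/15.35 = 9.579 A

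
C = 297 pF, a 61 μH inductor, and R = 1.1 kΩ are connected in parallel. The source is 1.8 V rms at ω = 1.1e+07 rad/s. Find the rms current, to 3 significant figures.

3.59 mA

X_L = ωL = 671 Ω
X_C = 1/(ωC) = 306 Ω
Parallel: admittances add. Y = 1/R + 1/(jωL) + jωC
Y = (0.000909 + j0.00178) S
|Y| = 0.00200 S → |Z| = 1/|Y| = 501 Ω, ∠Z = −∠Y = -62.9°
I = V/|Z| = 1.8/501 = 3.59 mA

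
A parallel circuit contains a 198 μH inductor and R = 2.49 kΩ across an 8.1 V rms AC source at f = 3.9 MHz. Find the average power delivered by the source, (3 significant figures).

26.3 mW

ω = 2πf = 2.45e+07 rad/s
X_L = ωL = 4850 Ω
Parallel: admittances add. Y = 1/R + 1/(jωL)
Y = (0.000402 − j0.000206) S
|Y| = 0.000451 S → |Z| = 1/|Y| = 2220 Ω, ∠Z = −∠Y = 27.2°
I = V/|Z| = 3.66 mA
P = VI cos φ = 8.1 × 0.00366 × cos(27.2°) = 26.3 mW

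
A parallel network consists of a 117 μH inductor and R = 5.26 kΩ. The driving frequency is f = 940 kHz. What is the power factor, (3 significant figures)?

0.130

ω = 2πf = 5.906e+06 rad/s
X_L = ωL = 691 Ω
Parallel: admittances add. Y = 1/R + 1/(jωL)
Y = (0.000190 − j0.00145) S
|Y| = 0.00146 S → |Z| = 1/|Y| = 685 Ω, ∠Z = −∠Y = 82.5°
cos φ = cos(82.5°) = 0.130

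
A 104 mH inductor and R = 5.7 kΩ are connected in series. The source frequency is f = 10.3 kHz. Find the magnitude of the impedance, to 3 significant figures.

ω = 2πf = 64720 rad/s
X_L = ωL = 6730 Ω
Z = 5700 + j6730 Ω
|Z| = √(5700² + 6730²) = 8820 Ω

8820 Ω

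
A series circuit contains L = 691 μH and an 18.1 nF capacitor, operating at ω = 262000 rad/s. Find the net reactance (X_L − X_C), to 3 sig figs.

X_L = ωL = 181 Ω
X_C = 1/(ωC) = 211 Ω
X = 181 − 211 = -29.8 Ω

-29.8 Ω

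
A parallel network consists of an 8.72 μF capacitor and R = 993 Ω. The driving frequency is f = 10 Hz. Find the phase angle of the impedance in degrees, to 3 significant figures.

ω = 2πf = 62.83 rad/s
X_C = 1/(ωC) = 1830 Ω
Parallel: admittances add. Y = 1/R + jωC
Y = (0.00101 + j0.000548) S
|Y| = 0.00115 S → |Z| = 1/|Y| = 872 Ω, ∠Z = −∠Y = -28.5°

-28.5°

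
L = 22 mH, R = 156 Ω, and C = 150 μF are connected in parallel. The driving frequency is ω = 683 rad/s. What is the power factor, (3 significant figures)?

X_L = ωL = 15.0 Ω
X_C = 1/(ωC) = 9.76 Ω
Parallel: admittances add. Y = 1/R + 1/(jωL) + jωC
Y = (0.00641 + j0.0359) S
|Y| = 0.0365 S → |Z| = 1/|Y| = 27.4 Ω, ∠Z = −∠Y = -79.9°
cos φ = cos(-79.9°) = 0.176

0.176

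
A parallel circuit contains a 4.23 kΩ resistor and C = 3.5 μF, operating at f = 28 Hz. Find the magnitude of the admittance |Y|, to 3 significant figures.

ω = 2πf = 175.9 rad/s
X_C = 1/(ωC) = 1620 Ω
Parallel: admittances add. Y = 1/R + jωC
Y = (0.000236 + j0.000616) S
|Y| = 0.000660 S → |Z| = 1/|Y| = 1520 Ω, ∠Z = −∠Y = -69.0°

660 μS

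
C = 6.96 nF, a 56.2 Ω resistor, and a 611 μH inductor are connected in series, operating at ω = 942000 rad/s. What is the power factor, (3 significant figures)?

0.132

X_L = ωL = 576 Ω
X_C = 1/(ωC) = 153 Ω
Net reactance X = X_L − X_C = 423 Ω
Z = 56.2 + j423 Ω
|Z| = √(56.2² + 423²) = 427 Ω
∠Z = arctan(423/56.2) = 82.4°
cos φ = cos(82.4°) = 0.132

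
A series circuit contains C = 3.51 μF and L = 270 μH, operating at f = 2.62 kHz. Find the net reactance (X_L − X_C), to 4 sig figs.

ω = 2πf = 16460 rad/s
X_L = ωL = 4.445 Ω
X_C = 1/(ωC) = 17.31 Ω
X = 4.445 − 17.31 = -12.86 Ω

-12.86 Ω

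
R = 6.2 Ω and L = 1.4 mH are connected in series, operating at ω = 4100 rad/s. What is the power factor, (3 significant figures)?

X_L = ωL = 5.74 Ω
Z = 6.20 + j5.74 Ω
|Z| = √(6.20² + 5.74²) = 8.45 Ω
∠Z = arctan(5.74/6.20) = 42.8°
cos φ = cos(42.8°) = 0.734

0.734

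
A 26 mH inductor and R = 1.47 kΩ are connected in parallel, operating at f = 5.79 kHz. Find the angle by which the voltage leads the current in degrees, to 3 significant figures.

ω = 2πf = 36380 rad/s
X_L = ωL = 946 Ω
Parallel: admittances add. Y = 1/R + 1/(jωL)
Y = (0.000680 − j0.00106) S
|Y| = 0.00126 S → |Z| = 1/|Y| = 795 Ω, ∠Z = −∠Y = 57.2°

57.2°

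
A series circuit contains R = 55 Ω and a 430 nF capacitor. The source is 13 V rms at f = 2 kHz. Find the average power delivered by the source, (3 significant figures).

ω = 2πf = 12570 rad/s
X_C = 1/(ωC) = 185 Ω
Z = 55.0 − j185 Ω
|Z| = √(55.0² + 185²) = 193 Ω
∠Z = arctan(-185/55.0) = -73.4°
I = V/|Z| = 67.3 mA
P = VI cos φ = 13 × 0.0673 × cos(-73.4°) = 249 mW

249 mW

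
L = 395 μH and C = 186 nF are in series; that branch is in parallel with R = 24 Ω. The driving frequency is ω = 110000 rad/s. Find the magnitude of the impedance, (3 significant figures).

X_L = ωL = 43.5 Ω
X_C = 1/(ωC) = 48.9 Ω
Branch 1: Z₁ = R = 24.0 Ω
Branch 2 (series LC): Z₂ = j(X_L − X_C) = −j5.43 Ω
Parallel: Z = Z₁Z₂/(Z₁+Z₂), |Z| = 5.29 Ω, ∠Z = -77.3°

5.29 Ω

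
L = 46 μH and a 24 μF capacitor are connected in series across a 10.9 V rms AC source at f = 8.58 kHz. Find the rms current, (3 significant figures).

6.39 A

ω = 2πf = 53910 rad/s
X_L = ωL = 2.48 Ω
X_C = 1/(ωC) = 0.773 Ω
Net reactance X = X_L − X_C = 1.71 Ω
Z = j1.71 Ω
|Z| = √(0² + 1.71²) = 1.71 Ω
I = V/|Z| = 10.9/1.71 = 6.39 A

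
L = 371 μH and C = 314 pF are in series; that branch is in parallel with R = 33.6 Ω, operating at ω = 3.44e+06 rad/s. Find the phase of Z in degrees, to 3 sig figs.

X_L = ωL = 1280 Ω
X_C = 1/(ωC) = 926 Ω
Branch 1: Z₁ = R = 33.6 Ω
Branch 2 (series LC): Z₂ = j(X_L − X_C) = j350 Ω
Parallel: Z = Z₁Z₂/(Z₁+Z₂), |Z| = 33.4 Ω, ∠Z = 5.48°

5.48°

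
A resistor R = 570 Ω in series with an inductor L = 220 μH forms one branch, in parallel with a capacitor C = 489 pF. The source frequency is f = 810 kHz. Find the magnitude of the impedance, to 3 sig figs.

ω = 2πf = 5.089e+06 rad/s
X_L = ωL = 1120 Ω
X_C = 1/(ωC) = 402 Ω
Branch 1 (R+jX_L): Z₁ = 570 + j1120 Ω, |Z₁| = 1260 Ω
Branch 2 (−jX_C): Z₂ = −j402 Ω
Parallel: Z = Z₁Z₂/(Z₁+Z₂), |Z| = 551 Ω, ∠Z = -78.5°

551 Ω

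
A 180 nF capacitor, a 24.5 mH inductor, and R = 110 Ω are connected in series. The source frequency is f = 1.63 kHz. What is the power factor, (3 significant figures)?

0.353

ω = 2πf = 10240 rad/s
X_L = ωL = 251 Ω
X_C = 1/(ωC) = 542 Ω
Net reactance X = X_L − X_C = -292 Ω
Z = 110 − j292 Ω
|Z| = √(110² + 292²) = 312 Ω
∠Z = arctan(-292/110) = -69.3°
cos φ = cos(-69.3°) = 0.353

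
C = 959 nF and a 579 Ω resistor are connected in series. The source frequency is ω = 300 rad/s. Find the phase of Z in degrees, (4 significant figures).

X_C = 1/(ωC) = 3476 Ω
Z = 579.0 − j3476 Ω
|Z| = √(579.0² + 3476²) = 3524 Ω
∠Z = arctan(-3476/579.0) = -80.54°

-80.54°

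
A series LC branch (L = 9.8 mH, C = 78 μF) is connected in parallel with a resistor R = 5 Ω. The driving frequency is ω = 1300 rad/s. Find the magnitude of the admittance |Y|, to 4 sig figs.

400.9 mS

X_L = ωL = 12.74 Ω
X_C = 1/(ωC) = 9.862 Ω
Branch 1: Z₁ = R = 5.000 Ω
Branch 2 (series LC): Z₂ = j(X_L − X_C) = j2.878 Ω
Parallel: Z = Z₁Z₂/(Z₁+Z₂), |Z| = 2.494 Ω, ∠Z = 60.07°
|Y| = 1/|Z| = 400.9 mS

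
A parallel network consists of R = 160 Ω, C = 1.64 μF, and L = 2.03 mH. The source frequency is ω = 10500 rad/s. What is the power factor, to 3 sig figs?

X_L = ωL = 21.3 Ω
X_C = 1/(ωC) = 58.1 Ω
Parallel: admittances add. Y = 1/R + 1/(jωL) + jωC
Y = (0.00625 − j0.0297) S
|Y| = 0.0303 S → |Z| = 1/|Y| = 33.0 Ω, ∠Z = −∠Y = 78.1°
cos φ = cos(78.1°) = 0.206

0.206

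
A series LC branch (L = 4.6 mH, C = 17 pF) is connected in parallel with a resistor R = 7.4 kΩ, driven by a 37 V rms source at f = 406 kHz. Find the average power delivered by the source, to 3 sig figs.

185 mW

ω = 2πf = 2.551e+06 rad/s
X_L = ωL = 11700 Ω
X_C = 1/(ωC) = 23100 Ω
Branch 1: Z₁ = R = 7400 Ω
Branch 2 (series LC): Z₂ = j(X_L − X_C) = −j11300 Ω
Parallel: Z = Z₁Z₂/(Z₁+Z₂), |Z| = 6190 Ω, ∠Z = -33.2°
I = V/|Z| = 5.97 mA
P = VI cos φ = 37 × 0.00597 × cos(-33.2°) = 185 mW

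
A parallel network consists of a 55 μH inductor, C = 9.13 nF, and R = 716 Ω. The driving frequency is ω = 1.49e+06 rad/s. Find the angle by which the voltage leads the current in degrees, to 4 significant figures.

-45.09°

X_L = ωL = 81.95 Ω
X_C = 1/(ωC) = 73.51 Ω
Parallel: admittances add. Y = 1/R + 1/(jωL) + jωC
Y = (0.001397 + j0.001401) S
|Y| = 0.001978 S → |Z| = 1/|Y| = 505.5 Ω, ∠Z = −∠Y = -45.09°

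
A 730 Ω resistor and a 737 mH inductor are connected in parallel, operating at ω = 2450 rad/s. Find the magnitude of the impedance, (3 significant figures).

677 Ω

X_L = ωL = 1810 Ω
Parallel: admittances add. Y = 1/R + 1/(jωL)
Y = (0.00137 − j0.000554) S
|Y| = 0.00148 S → |Z| = 1/|Y| = 677 Ω, ∠Z = −∠Y = 22.0°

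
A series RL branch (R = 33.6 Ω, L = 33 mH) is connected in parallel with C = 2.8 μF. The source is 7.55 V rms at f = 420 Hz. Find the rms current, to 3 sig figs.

35.1 mA

ω = 2πf = 2639 rad/s
X_L = ωL = 87.1 Ω
X_C = 1/(ωC) = 135 Ω
Branch 1 (R+jX_L): Z₁ = 33.6 + j87.1 Ω, |Z₁| = 93.3 Ω
Branch 2 (−jX_C): Z₂ = −j135 Ω
Parallel: Z = Z₁Z₂/(Z₁+Z₂), |Z| = 215 Ω, ∠Z = 34.1°
I = V/|Z| = 7.55/215 = 35.1 mA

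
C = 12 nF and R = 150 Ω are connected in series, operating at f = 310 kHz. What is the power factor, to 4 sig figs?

0.9616

ω = 2πf = 1.948e+06 rad/s
X_C = 1/(ωC) = 42.78 Ω
Z = 150.0 − j42.78 Ω
|Z| = √(150.0² + 42.78²) = 156.0 Ω
∠Z = arctan(-42.78/150.0) = -15.92°
cos φ = cos(-15.92°) = 0.9616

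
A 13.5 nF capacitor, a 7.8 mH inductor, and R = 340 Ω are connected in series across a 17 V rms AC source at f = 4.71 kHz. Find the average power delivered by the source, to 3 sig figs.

ω = 2πf = 29590 rad/s
X_L = ωL = 231 Ω
X_C = 1/(ωC) = 2500 Ω
Net reactance X = X_L − X_C = -2270 Ω
Z = 340 − j2270 Ω
|Z| = √(340² + 2270²) = 2300 Ω
∠Z = arctan(-2270/340) = -81.5°
I = V/|Z| = 7.40 mA
P = VI cos φ = 17 × 0.00740 × cos(-81.5°) = 18.6 mW

18.6 mW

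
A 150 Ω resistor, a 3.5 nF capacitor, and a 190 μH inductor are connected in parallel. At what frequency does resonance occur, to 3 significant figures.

ω₀ = 1/√(LC) = 1/√(0.00019 × 3.5e-09) = 1.226e+06 rad/s
f₀ = ω₀/(2π) = 195 kHz

195 kHz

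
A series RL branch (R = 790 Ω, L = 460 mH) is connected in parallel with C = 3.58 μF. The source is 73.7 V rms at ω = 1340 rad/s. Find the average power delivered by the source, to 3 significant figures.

4.27 W

X_L = ωL = 616 Ω
X_C = 1/(ωC) = 208 Ω
Branch 1 (R+jX_L): Z₁ = 790 + j616 Ω, |Z₁| = 1000 Ω
Branch 2 (−jX_C): Z₂ = −j208 Ω
Parallel: Z = Z₁Z₂/(Z₁+Z₂), |Z| = 235 Ω, ∠Z = -79.3°
I = V/|Z| = 314 mA
P = VI cos φ = 73.7 × 0.314 × cos(-79.3°) = 4.27 W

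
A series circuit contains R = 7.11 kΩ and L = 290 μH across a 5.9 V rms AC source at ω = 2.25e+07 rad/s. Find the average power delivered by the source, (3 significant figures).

X_L = ωL = 6520 Ω
Z = 7110 + j6520 Ω
|Z| = √(7110² + 6520²) = 9650 Ω
∠Z = arctan(6520/7110) = 42.5°
I = V/|Z| = 611 μA
P = VI cos φ = 5.9 × 0.000611 × cos(42.5°) = 2.66 mW

2.66 mW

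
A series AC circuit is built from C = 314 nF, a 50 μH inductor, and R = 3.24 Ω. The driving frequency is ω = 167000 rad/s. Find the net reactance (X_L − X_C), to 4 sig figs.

X_L = ωL = 8.350 Ω
X_C = 1/(ωC) = 19.07 Ω
X = 8.350 − 19.07 = -10.72 Ω

-10.72 Ω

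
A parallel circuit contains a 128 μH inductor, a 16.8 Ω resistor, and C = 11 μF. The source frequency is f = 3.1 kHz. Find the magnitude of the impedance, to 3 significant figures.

ω = 2πf = 19480 rad/s
X_L = ωL = 2.49 Ω
X_C = 1/(ωC) = 4.67 Ω
Parallel: admittances add. Y = 1/R + 1/(jωL) + jωC
Y = (0.0595 − j0.187) S
|Y| = 0.196 S → |Z| = 1/|Y| = 5.10 Ω, ∠Z = −∠Y = 72.3°

5.10 Ω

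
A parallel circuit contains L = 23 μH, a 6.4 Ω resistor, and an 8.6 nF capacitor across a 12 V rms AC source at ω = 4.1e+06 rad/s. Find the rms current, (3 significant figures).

1.90 A

X_L = ωL = 94.3 Ω
X_C = 1/(ωC) = 28.4 Ω
Parallel: admittances add. Y = 1/R + 1/(jωL) + jωC
Y = (0.156 + j0.0247) S
|Y| = 0.158 S → |Z| = 1/|Y| = 6.32 Ω, ∠Z = −∠Y = -8.97°
I = V/|Z| = 12/6.32 = 1.90 A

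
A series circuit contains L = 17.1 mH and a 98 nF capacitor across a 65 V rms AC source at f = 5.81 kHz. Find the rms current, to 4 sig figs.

188.6 mA

ω = 2πf = 36510 rad/s
X_L = ωL = 624.2 Ω
X_C = 1/(ωC) = 279.5 Ω
Net reactance X = X_L − X_C = 344.7 Ω
Z = j344.7 Ω
|Z| = √(0² + 344.7²) = 344.7 Ω
I = V/|Z| = 65/344.7 = 188.6 mA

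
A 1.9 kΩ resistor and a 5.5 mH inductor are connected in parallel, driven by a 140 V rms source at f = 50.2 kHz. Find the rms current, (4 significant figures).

ω = 2πf = 315400 rad/s
X_L = ωL = 1735 Ω
Parallel: admittances add. Y = 1/R + 1/(jωL)
Y = (0.0005263 − j0.0005764) S
|Y| = 0.0007806 S → |Z| = 1/|Y| = 1281 Ω, ∠Z = −∠Y = 47.60°
I = V/|Z| = 140/1281 = 109.3 mA

109.3 mA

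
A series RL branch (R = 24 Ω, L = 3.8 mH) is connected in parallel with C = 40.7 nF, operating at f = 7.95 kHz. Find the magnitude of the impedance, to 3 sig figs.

ω = 2πf = 49950 rad/s
X_L = ωL = 190 Ω
X_C = 1/(ωC) = 492 Ω
Branch 1 (R+jX_L): Z₁ = 24.0 + j190 Ω, |Z₁| = 191 Ω
Branch 2 (−jX_C): Z₂ = −j492 Ω
Parallel: Z = Z₁Z₂/(Z₁+Z₂), |Z| = 311 Ω, ∠Z = 78.3°

311 Ω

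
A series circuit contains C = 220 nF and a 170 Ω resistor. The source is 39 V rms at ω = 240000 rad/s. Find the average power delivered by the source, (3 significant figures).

8.84 W

X_C = 1/(ωC) = 18.9 Ω
Z = 170 − j18.9 Ω
|Z| = √(170² + 18.9²) = 171 Ω
∠Z = arctan(-18.9/170) = -6.36°
I = V/|Z| = 228 mA
P = VI cos φ = 39 × 0.228 × cos(-6.36°) = 8.84 W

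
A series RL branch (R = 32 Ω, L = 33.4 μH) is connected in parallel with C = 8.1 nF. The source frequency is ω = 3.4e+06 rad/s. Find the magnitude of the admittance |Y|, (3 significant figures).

X_L = ωL = 114 Ω
X_C = 1/(ωC) = 36.3 Ω
Branch 1 (R+jX_L): Z₁ = 32.0 + j114 Ω, |Z₁| = 118 Ω
Branch 2 (−jX_C): Z₂ = −j36.3 Ω
Parallel: Z = Z₁Z₂/(Z₁+Z₂), |Z| = 51.2 Ω, ∠Z = -83.2°
|Y| = 1/|Z| = 19.5 mS

19.5 mS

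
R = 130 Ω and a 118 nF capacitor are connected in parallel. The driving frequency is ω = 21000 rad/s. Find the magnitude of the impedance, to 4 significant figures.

X_C = 1/(ωC) = 403.6 Ω
Parallel: admittances add. Y = 1/R + jωC
Y = (0.007692 + j0.002478) S
|Y| = 0.008082 S → |Z| = 1/|Y| = 123.7 Ω, ∠Z = −∠Y = -17.86°

123.7 Ω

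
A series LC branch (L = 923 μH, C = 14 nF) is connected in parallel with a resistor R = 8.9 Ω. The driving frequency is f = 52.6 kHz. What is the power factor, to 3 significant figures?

0.995

ω = 2πf = 330500 rad/s
X_L = ωL = 305 Ω
X_C = 1/(ωC) = 216 Ω
Branch 1: Z₁ = R = 8.90 Ω
Branch 2 (series LC): Z₂ = j(X_L − X_C) = j88.9 Ω
Parallel: Z = Z₁Z₂/(Z₁+Z₂), |Z| = 8.86 Ω, ∠Z = 5.72°
cos φ = cos(5.72°) = 0.995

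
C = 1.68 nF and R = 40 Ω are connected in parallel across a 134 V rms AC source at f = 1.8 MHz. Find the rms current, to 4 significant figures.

4.208 A

ω = 2πf = 1.131e+07 rad/s
X_C = 1/(ωC) = 52.63 Ω
Parallel: admittances add. Y = 1/R + jωC
Y = (0.02500 + j0.01900) S
|Y| = 0.03140 S → |Z| = 1/|Y| = 31.85 Ω, ∠Z = −∠Y = -37.24°
I = V/|Z| = 134/31.85 = 4.208 A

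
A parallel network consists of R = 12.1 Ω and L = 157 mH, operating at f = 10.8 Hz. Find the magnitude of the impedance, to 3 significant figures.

ω = 2πf = 67.86 rad/s
X_L = ωL = 10.7 Ω
Parallel: admittances add. Y = 1/R + 1/(jωL)
Y = (0.0826 − j0.0939) S
|Y| = 0.125 S → |Z| = 1/|Y| = 8.00 Ω, ∠Z = −∠Y = 48.6°

8.00 Ω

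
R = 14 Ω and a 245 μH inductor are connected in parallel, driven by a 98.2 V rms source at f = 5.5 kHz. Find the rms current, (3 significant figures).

13.6 A

ω = 2πf = 34560 rad/s
X_L = ωL = 8.47 Ω
Parallel: admittances add. Y = 1/R + 1/(jωL)
Y = (0.0714 − j0.118) S
|Y| = 0.138 S → |Z| = 1/|Y| = 7.24 Ω, ∠Z = −∠Y = 58.8°
I = V/|Z| = 98.2/7.24 = 13.6 A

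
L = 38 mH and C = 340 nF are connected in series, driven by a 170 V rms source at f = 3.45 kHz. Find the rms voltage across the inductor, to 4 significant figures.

203.5 V

ω = 2πf = 21680 rad/s
X_L = ωL = 823.7 Ω
X_C = 1/(ωC) = 135.7 Ω
Net reactance X = X_L − X_C = 688.0 Ω
Z = j688.0 Ω
|Z| = √(0² + 688.0²) = 688.0 Ω
I = V/|Z| = 247.1 mA
V_L = I·|Z_L| = 0.2471 × 823.7 = 203.5 V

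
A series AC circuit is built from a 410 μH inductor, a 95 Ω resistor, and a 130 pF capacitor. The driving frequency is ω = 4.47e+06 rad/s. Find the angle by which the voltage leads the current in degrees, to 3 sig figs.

X_L = ωL = 1830 Ω
X_C = 1/(ωC) = 1720 Ω
Net reactance X = X_L − X_C = 112 Ω
Z = 95.0 + j112 Ω
|Z| = √(95.0² + 112²) = 147 Ω
∠Z = arctan(112/95.0) = 49.7°

49.7°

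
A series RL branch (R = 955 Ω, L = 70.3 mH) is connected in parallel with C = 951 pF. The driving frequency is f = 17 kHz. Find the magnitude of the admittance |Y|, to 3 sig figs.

ω = 2πf = 106800 rad/s
X_L = ωL = 7510 Ω
X_C = 1/(ωC) = 9840 Ω
Branch 1 (R+jX_L): Z₁ = 955 + j7510 Ω, |Z₁| = 7570 Ω
Branch 2 (−jX_C): Z₂ = −j9840 Ω
Parallel: Z = Z₁Z₂/(Z₁+Z₂), |Z| = 29500 Ω, ∠Z = 60.5°
|Y| = 1/|Z| = 33.9 μS

33.9 μS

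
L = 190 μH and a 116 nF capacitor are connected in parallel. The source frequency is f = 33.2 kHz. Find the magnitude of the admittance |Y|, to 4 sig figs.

ω = 2πf = 208600 rad/s
X_L = ωL = 39.63 Ω
X_C = 1/(ωC) = 41.33 Ω
Parallel: admittances add. Y = 1/(jωL) + jωC
Y = (0 − j0.001033) S
|Y| = 0.001033 S → |Z| = 1/|Y| = 968.2 Ω, ∠Z = −∠Y = 90.00°

1.033 mS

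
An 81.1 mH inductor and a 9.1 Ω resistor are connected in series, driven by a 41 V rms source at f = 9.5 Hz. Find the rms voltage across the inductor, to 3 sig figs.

ω = 2πf = 59.69 rad/s
X_L = ωL = 4.84 Ω
Z = 9.10 + j4.84 Ω
|Z| = √(9.10² + 4.84²) = 10.3 Ω
I = V/|Z| = 3.98 A
V_L = I·|Z_L| = 3.98 × 4.84 = 19.3 V

19.3 V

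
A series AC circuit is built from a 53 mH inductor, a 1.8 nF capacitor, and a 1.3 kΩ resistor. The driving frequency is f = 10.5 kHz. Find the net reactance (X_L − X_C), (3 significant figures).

ω = 2πf = 65970 rad/s
X_L = ωL = 3500 Ω
X_C = 1/(ωC) = 8420 Ω
X = 3500 − 8420 = -4920 Ω

-4920 Ω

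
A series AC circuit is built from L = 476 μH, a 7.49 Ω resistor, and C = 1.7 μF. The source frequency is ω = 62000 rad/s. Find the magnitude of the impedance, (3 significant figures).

X_L = ωL = 29.5 Ω
X_C = 1/(ωC) = 9.49 Ω
Net reactance X = X_L − X_C = 20.0 Ω
Z = 7.49 + j20.0 Ω
|Z| = √(7.49² + 20.0²) = 21.4 Ω

21.4 Ω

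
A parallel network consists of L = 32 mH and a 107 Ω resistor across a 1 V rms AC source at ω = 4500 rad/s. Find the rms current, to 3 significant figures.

11.6 mA

X_L = ωL = 144 Ω
Parallel: admittances add. Y = 1/R + 1/(jωL)
Y = (0.00935 − j0.00694) S
|Y| = 0.0116 S → |Z| = 1/|Y| = 85.9 Ω, ∠Z = −∠Y = 36.6°
I = V/|Z| = 1/85.9 = 11.6 mA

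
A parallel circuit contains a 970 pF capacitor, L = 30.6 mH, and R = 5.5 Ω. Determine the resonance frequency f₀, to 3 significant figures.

ω₀ = 1/√(LC) = 1/√(0.0306 × 9.7e-10) = 183500 rad/s
f₀ = ω₀/(2π) = 29.2 kHz

29.2 kHz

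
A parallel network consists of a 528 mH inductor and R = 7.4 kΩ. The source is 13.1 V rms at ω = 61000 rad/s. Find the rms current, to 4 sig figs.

1.816 mA

X_L = ωL = 32210 Ω
Parallel: admittances add. Y = 1/R + 1/(jωL)
Y = (0.0001351 − j3.105e-05) S
|Y| = 0.0001387 S → |Z| = 1/|Y| = 7212 Ω, ∠Z = −∠Y = 12.94°
I = V/|Z| = 13.1/7212 = 1.816 mA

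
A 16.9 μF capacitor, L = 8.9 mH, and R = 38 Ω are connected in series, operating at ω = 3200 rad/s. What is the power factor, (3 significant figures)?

0.967

X_L = ωL = 28.5 Ω
X_C = 1/(ωC) = 18.5 Ω
Net reactance X = X_L − X_C = 9.99 Ω
Z = 38.0 + j9.99 Ω
|Z| = √(38.0² + 9.99²) = 39.3 Ω
∠Z = arctan(9.99/38.0) = 14.7°
cos φ = cos(14.7°) = 0.967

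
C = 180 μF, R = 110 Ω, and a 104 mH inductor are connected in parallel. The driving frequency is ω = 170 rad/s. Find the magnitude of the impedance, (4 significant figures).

X_L = ωL = 17.68 Ω
X_C = 1/(ωC) = 32.68 Ω
Parallel: admittances add. Y = 1/R + 1/(jωL) + jωC
Y = (0.009091 − j0.02596) S
|Y| = 0.02751 S → |Z| = 1/|Y| = 36.35 Ω, ∠Z = −∠Y = 70.70°

36.35 Ω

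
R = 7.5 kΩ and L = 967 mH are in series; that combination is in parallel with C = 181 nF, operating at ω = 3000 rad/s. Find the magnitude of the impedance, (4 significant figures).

X_L = ωL = 2901 Ω
X_C = 1/(ωC) = 1842 Ω
Branch 1 (R+jX_L): Z₁ = 7500 + j2901 Ω, |Z₁| = 8042 Ω
Branch 2 (−jX_C): Z₂ = −j1842 Ω
Parallel: Z = Z₁Z₂/(Z₁+Z₂), |Z| = 1955 Ω, ∠Z = -76.89°

1955 Ω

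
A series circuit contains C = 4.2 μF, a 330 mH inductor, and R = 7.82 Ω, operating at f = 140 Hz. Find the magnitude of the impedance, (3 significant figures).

21.1 Ω

ω = 2πf = 879.6 rad/s
X_L = ωL = 290 Ω
X_C = 1/(ωC) = 271 Ω
Net reactance X = X_L − X_C = 19.6 Ω
Z = 7.82 + j19.6 Ω
|Z| = √(7.82² + 19.6²) = 21.1 Ω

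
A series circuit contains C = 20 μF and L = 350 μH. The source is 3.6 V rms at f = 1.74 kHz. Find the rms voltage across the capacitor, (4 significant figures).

ω = 2πf = 10930 rad/s
X_L = ωL = 3.826 Ω
X_C = 1/(ωC) = 4.573 Ω
Net reactance X = X_L − X_C = -0.7470 Ω
Z = − j0.7470 Ω
|Z| = √(0² + 0.7470²) = 0.7470 Ω
I = V/|Z| = 4.820 A
V_C = I·|Z_C| = 4.820 × 4.573 = 22.04 V

22.04 V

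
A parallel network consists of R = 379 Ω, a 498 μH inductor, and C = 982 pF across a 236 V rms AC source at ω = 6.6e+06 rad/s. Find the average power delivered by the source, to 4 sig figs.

147.0 W

X_L = ωL = 3287 Ω
X_C = 1/(ωC) = 154.3 Ω
Parallel: admittances add. Y = 1/R + 1/(jωL) + jωC
Y = (0.002639 + j0.006177) S
|Y| = 0.006717 S → |Z| = 1/|Y| = 148.9 Ω, ∠Z = −∠Y = -66.87°
I = V/|Z| = 1.585 A
P = VI cos φ = 236 × 1.585 × cos(-66.87°) = 147.0 W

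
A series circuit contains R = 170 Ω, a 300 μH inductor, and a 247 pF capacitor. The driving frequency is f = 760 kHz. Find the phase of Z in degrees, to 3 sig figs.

73.8°

ω = 2πf = 4.775e+06 rad/s
X_L = ωL = 1430 Ω
X_C = 1/(ωC) = 848 Ω
Net reactance X = X_L − X_C = 585 Ω
Z = 170 + j585 Ω
|Z| = √(170² + 585²) = 609 Ω
∠Z = arctan(585/170) = 73.8°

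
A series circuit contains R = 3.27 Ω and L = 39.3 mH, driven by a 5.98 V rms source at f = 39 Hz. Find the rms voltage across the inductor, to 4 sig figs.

5.662 V

ω = 2πf = 245.0 rad/s
X_L = ωL = 9.630 Ω
Z = 3.270 + j9.630 Ω
|Z| = √(3.270² + 9.630²) = 10.17 Ω
I = V/|Z| = 588.0 mA
V_L = I·|Z_L| = 0.5880 × 9.630 = 5.662 V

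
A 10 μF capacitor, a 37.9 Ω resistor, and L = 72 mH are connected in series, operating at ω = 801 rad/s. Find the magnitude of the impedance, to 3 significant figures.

X_L = ωL = 57.7 Ω
X_C = 1/(ωC) = 125 Ω
Net reactance X = X_L − X_C = -67.2 Ω
Z = 37.9 − j67.2 Ω
|Z| = √(37.9² + 67.2²) = 77.1 Ω

77.1 Ω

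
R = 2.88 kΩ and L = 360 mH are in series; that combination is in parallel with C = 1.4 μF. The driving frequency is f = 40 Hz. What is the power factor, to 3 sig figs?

0.713

ω = 2πf = 251.3 rad/s
X_L = ωL = 90.5 Ω
X_C = 1/(ωC) = 2840 Ω
Branch 1 (R+jX_L): Z₁ = 2880 + j90.5 Ω, |Z₁| = 2880 Ω
Branch 2 (−jX_C): Z₂ = −j2840 Ω
Parallel: Z = Z₁Z₂/(Z₁+Z₂), |Z| = 2060 Ω, ∠Z = -44.5°
cos φ = cos(-44.5°) = 0.713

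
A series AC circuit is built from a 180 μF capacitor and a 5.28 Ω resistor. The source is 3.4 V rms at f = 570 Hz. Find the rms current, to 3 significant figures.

ω = 2πf = 3581 rad/s
X_C = 1/(ωC) = 1.55 Ω
Z = 5.28 − j1.55 Ω
|Z| = √(5.28² + 1.55²) = 5.50 Ω
I = V/|Z| = 3.4/5.50 = 618 mA

618 mA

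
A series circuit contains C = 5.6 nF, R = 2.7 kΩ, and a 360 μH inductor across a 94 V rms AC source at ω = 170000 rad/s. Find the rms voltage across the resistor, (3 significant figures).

X_L = ωL = 61.2 Ω
X_C = 1/(ωC) = 1050 Ω
Net reactance X = X_L − X_C = -989 Ω
Z = 2700 − j989 Ω
|Z| = √(2700² + 989²) = 2880 Ω
I = V/|Z| = 32.7 mA
V_R = I·|Z_R| = 0.0327 × 2700 = 88.3 V

88.3 V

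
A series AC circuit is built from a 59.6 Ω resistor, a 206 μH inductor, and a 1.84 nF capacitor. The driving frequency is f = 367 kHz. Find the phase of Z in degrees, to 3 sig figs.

76.0°

ω = 2πf = 2.306e+06 rad/s
X_L = ωL = 475 Ω
X_C = 1/(ωC) = 236 Ω
Net reactance X = X_L − X_C = 239 Ω
Z = 59.6 + j239 Ω
|Z| = √(59.6² + 239²) = 247 Ω
∠Z = arctan(239/59.6) = 76.0°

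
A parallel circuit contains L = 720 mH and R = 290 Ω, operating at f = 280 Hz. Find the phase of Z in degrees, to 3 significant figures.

ω = 2πf = 1759 rad/s
X_L = ωL = 1270 Ω
Parallel: admittances add. Y = 1/R + 1/(jωL)
Y = (0.00345 − j0.000789) S
|Y| = 0.00354 S → |Z| = 1/|Y| = 283 Ω, ∠Z = −∠Y = 12.9°

12.9°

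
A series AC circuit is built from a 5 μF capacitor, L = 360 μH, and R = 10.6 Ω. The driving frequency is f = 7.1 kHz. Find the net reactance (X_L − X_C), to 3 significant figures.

ω = 2πf = 44610 rad/s
X_L = ωL = 16.1 Ω
X_C = 1/(ωC) = 4.48 Ω
X = 16.1 − 4.48 = 11.6 Ω

11.6 Ω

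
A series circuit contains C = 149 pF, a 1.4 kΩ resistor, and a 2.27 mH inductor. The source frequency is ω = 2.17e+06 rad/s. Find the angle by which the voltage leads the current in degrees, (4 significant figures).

52.63°

X_L = ωL = 4926 Ω
X_C = 1/(ωC) = 3093 Ω
Net reactance X = X_L − X_C = 1833 Ω
Z = 1400 + j1833 Ω
|Z| = √(1400² + 1833²) = 2307 Ω
∠Z = arctan(1833/1400) = 52.63°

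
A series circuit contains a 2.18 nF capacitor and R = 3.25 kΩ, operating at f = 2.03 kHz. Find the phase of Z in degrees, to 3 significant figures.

-84.8°

ω = 2πf = 12750 rad/s
X_C = 1/(ωC) = 36000 Ω
Z = 3250 − j36000 Ω
|Z| = √(3250² + 36000²) = 36100 Ω
∠Z = arctan(-36000/3250) = -84.8°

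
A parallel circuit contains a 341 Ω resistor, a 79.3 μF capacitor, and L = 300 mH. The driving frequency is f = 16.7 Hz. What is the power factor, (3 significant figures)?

ω = 2πf = 104.9 rad/s
X_L = ωL = 31.5 Ω
X_C = 1/(ωC) = 120 Ω
Parallel: admittances add. Y = 1/R + 1/(jωL) + jωC
Y = (0.00293 − j0.0234) S
|Y| = 0.0236 S → |Z| = 1/|Y| = 42.3 Ω, ∠Z = −∠Y = 82.9°
cos φ = cos(82.9°) = 0.124

0.124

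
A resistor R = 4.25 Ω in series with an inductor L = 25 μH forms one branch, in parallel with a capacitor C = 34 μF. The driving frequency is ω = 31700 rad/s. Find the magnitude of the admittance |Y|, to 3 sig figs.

X_L = ωL = 0.793 Ω
X_C = 1/(ωC) = 0.928 Ω
Branch 1 (R+jX_L): Z₁ = 4.25 + j0.793 Ω, |Z₁| = 4.32 Ω
Branch 2 (−jX_C): Z₂ = −j0.928 Ω
Parallel: Z = Z₁Z₂/(Z₁+Z₂), |Z| = 0.943 Ω, ∠Z = -77.6°
|Y| = 1/|Z| = 1.06 S

1.06 S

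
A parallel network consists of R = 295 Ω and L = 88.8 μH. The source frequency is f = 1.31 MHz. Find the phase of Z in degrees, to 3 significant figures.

ω = 2πf = 8.231e+06 rad/s
X_L = ωL = 731 Ω
Parallel: admittances add. Y = 1/R + 1/(jωL)
Y = (0.00339 − j0.00137) S
|Y| = 0.00366 S → |Z| = 1/|Y| = 274 Ω, ∠Z = −∠Y = 22.0°

22.0°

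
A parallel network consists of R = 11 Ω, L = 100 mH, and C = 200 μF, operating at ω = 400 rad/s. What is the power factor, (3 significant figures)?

X_L = ωL = 40.0 Ω
X_C = 1/(ωC) = 12.5 Ω
Parallel: admittances add. Y = 1/R + 1/(jωL) + jωC
Y = (0.0909 + j0.0550) S
|Y| = 0.106 S → |Z| = 1/|Y| = 9.41 Ω, ∠Z = −∠Y = -31.2°
cos φ = cos(-31.2°) = 0.856

0.856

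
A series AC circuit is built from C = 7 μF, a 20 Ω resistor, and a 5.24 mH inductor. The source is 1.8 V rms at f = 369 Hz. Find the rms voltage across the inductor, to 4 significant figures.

ω = 2πf = 2318 rad/s
X_L = ωL = 12.15 Ω
X_C = 1/(ωC) = 61.62 Ω
Net reactance X = X_L − X_C = -49.47 Ω
Z = 20.00 − j49.47 Ω
|Z| = √(20.00² + 49.47²) = 53.36 Ω
I = V/|Z| = 33.73 mA
V_L = I·|Z_L| = 0.03373 × 12.15 = 0.4098 V

0.4098 V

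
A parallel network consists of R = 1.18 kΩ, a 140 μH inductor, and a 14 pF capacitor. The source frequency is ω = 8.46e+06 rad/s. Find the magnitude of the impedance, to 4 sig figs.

X_L = ωL = 1184 Ω
X_C = 1/(ωC) = 8443 Ω
Parallel: admittances add. Y = 1/R + 1/(jωL) + jωC
Y = (0.0008475 − j0.0007259) S
|Y| = 0.001116 S → |Z| = 1/|Y| = 896.2 Ω, ∠Z = −∠Y = 40.58°

896.2 Ω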